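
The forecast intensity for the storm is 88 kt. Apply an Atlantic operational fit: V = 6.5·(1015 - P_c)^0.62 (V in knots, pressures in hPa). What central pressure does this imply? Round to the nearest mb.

948 mb

ΔP = (V / 6.5)^(1/0.62) = (88/6.5)^1.613.
88/6.5 = 13.538; 13.538^1.613 ≈ 66.85 mb.
P_c = 1015 − 66.85 = 948.15 ≈ 948 mb.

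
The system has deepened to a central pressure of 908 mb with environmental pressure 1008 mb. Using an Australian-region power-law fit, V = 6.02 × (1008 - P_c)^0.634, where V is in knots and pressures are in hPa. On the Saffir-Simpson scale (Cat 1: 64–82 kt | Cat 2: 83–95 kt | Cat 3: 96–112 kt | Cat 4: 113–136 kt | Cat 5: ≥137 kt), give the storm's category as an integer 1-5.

3

ΔP = 1008 − 908 = 100 mb.
V ≈ 6.02 × 100^0.634 = 6.02 × 18.54 ≈ 112 kt.
112 kt falls in the Category 3 band.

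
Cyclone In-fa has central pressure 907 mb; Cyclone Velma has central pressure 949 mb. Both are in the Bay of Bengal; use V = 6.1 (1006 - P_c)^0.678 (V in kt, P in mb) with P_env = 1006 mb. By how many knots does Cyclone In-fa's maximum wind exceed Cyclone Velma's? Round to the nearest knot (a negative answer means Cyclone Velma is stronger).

43 kt

Cyclone In-fa: ΔP = 99; V ≈ 6.1 × 99^0.678 ≈ 137.52 kt.
Cyclone Velma: ΔP = 57; V ≈ 6.1 × 57^0.678 ≈ 94.58 kt.
Difference ≈ 137.52 − 94.58 = 42.94 → 43 kt.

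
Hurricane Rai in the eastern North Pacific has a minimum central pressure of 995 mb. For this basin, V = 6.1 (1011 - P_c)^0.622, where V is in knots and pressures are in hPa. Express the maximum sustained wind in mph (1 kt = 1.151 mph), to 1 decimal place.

39.4 mph

ΔP = 1011 − 995 = 16 mb.
V ≈ 6.1 × 16^0.622 = 6.1 × 5.610 ≈ 34.221 kt.
34.221 × 1.151 ≈ 39.39 mph → 39.4 mph.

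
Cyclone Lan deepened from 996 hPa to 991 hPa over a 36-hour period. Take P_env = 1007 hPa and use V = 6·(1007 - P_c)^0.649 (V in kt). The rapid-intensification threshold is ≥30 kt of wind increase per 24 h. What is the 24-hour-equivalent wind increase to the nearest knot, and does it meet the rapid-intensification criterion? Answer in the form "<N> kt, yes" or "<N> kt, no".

5 kt, no

V₁: ΔP = 11, V ≈ 6 × 11^0.649 ≈ 28.45 kt.
V₂: ΔP = 16, V ≈ 6 × 16^0.649 ≈ 36.28 kt.
ΔV over 36 h = 7.83 kt → 24 h equivalent = 7.83 × 24/36 ≈ 5.22 kt.
5 kt < 30 kt ⇒ not rapid intensification.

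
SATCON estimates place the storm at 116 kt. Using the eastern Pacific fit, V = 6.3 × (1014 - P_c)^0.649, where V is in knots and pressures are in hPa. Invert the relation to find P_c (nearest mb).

925 mb

ΔP = (V / 6.3)^(1/0.649) = (116/6.3)^1.541.
116/6.3 = 18.413; 18.413^1.541 ≈ 88.99 mb.
P_c = 1014 − 88.99 = 925.01 ≈ 925 mb.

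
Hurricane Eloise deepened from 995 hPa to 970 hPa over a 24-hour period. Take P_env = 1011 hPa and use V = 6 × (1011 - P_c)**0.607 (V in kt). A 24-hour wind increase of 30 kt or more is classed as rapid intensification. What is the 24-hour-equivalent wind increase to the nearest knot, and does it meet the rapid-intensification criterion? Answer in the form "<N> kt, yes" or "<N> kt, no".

25 kt, no

V₁: ΔP = 16, V ≈ 6 × 16^0.607 ≈ 32.29 kt.
V₂: ΔP = 41, V ≈ 6 × 41^0.607 ≈ 57.16 kt.
ΔV over 24 h = 24.87 kt → 24 h equivalent = 24.87 × 24/24 ≈ 24.87 kt.
25 kt < 30 kt ⇒ not rapid intensification.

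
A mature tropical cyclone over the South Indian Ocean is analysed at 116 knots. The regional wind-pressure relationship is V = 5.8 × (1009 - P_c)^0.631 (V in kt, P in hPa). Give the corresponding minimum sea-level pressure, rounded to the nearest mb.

ΔP = (V / 5.8)^(1/0.631) = (116/5.8)^1.585.
116/5.8 = 20.000; 20.000^1.585 ≈ 115.31 mb.
P_c = 1009 − 115.31 = 893.69 ≈ 894 mb.

894 mb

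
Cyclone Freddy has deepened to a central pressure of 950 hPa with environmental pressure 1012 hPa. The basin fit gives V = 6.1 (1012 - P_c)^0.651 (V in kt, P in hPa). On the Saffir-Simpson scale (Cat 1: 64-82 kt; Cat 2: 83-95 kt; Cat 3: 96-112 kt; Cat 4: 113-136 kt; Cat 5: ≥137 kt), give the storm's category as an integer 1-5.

2

ΔP = 1012 − 950 = 62 hPa.
V ≈ 6.1 × 62^0.651 = 6.1 × 14.68 ≈ 90 kt.
90 kt falls in the Category 2 band.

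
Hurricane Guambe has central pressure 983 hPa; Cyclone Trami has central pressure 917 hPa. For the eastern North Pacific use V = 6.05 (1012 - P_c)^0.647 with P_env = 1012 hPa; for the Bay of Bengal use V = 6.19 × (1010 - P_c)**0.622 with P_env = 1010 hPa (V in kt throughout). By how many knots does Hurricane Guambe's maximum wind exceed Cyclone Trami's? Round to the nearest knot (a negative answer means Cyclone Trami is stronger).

-50 kt

Hurricane Guambe: ΔP = 29; V ≈ 6.05 × 29^0.647 ≈ 53.45 kt.
Cyclone Trami: ΔP = 93; V ≈ 6.19 × 93^0.622 ≈ 103.77 kt.
Difference ≈ 53.45 − 103.77 = -50.32 → -50 kt.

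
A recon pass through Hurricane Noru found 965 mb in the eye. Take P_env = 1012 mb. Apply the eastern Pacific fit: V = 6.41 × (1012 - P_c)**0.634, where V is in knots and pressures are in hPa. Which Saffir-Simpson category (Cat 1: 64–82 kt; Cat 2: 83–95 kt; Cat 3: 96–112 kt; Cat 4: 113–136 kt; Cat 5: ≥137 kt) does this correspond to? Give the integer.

ΔP = 1012 − 965 = 47 mb.
V ≈ 6.41 × 47^0.634 = 6.41 × 11.48 ≈ 74 kt.
74 kt falls in the Category 1 band.

1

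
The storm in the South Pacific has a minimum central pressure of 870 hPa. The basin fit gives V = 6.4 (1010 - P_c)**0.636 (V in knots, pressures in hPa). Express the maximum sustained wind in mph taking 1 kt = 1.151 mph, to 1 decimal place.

170.7 mph

ΔP = 1010 − 870 = 140 hPa.
V ≈ 6.4 × 140^0.636 = 6.4 × 23.171 ≈ 148.292 kt.
148.292 × 1.151 ≈ 170.68 mph → 170.7 mph.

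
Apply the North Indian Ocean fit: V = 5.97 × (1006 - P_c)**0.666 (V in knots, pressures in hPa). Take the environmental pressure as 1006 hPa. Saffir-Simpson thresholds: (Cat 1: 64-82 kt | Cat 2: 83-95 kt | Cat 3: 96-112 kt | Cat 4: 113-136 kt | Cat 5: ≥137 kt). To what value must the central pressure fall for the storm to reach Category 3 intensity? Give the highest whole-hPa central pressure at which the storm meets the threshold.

941 hPa

Category 3 begins at V = 96 kt.
Required ΔP = (96/5.97)^(1/0.666) = 16.080^1.502 ≈ 64.75 hPa.
P_c ≤ 1006 − 64.75 = 941.25, so the highest integer P_c is 941 hPa.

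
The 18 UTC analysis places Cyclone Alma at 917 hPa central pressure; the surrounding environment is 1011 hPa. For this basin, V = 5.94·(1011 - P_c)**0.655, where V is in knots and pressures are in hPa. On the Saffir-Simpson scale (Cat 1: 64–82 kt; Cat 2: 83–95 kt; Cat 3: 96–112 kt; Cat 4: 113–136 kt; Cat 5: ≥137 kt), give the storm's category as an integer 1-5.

ΔP = 1011 − 917 = 94 hPa.
V ≈ 5.94 × 94^0.655 = 5.94 × 19.61 ≈ 116 kt.
116 kt falls in the Category 4 band.

4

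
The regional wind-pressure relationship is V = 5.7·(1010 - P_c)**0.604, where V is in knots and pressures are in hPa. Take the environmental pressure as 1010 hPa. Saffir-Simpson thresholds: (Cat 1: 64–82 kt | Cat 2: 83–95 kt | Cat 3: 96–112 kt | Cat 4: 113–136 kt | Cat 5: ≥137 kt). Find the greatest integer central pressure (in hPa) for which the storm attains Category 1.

955 hPa

Category 1 begins at V = 64 kt.
Required ΔP = (64/5.7)^(1/0.604) = 11.228^1.656 ≈ 54.82 hPa.
P_c ≤ 1010 − 54.82 = 955.18, so the highest integer P_c is 955 hPa.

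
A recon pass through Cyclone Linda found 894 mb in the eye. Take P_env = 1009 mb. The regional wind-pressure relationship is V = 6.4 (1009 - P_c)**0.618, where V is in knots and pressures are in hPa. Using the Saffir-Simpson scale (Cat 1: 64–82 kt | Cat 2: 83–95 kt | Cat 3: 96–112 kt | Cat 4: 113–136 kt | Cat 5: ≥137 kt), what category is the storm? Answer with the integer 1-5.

ΔP = 1009 − 894 = 115 mb.
V ≈ 6.4 × 115^0.618 = 6.4 × 18.77 ≈ 120 kt.
120 kt falls in the Category 4 band.

4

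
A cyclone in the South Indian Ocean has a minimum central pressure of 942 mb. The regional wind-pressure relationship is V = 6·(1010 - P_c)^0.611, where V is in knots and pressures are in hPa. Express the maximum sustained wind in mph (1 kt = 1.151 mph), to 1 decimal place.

ΔP = 1010 − 942 = 68 mb.
V ≈ 6 × 68^0.611 = 6 × 13.172 ≈ 79.034 kt.
79.034 × 1.151 ≈ 90.97 mph → 91.0 mph.

91.0 mph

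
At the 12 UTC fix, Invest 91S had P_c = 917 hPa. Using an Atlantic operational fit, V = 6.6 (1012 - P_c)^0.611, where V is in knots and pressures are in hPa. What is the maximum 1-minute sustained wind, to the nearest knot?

ΔP = 1012 − 917 = 95 hPa.
95^0.611 ≈ 16.158.
V ≈ 6.6 × 16.158 ≈ 106.6 kt.

107 kt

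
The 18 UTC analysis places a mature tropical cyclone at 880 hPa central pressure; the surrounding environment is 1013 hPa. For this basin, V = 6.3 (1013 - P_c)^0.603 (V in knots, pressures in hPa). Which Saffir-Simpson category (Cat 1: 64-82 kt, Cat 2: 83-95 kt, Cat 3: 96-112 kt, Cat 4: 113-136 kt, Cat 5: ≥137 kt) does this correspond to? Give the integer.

4

ΔP = 1013 − 880 = 133 hPa.
V ≈ 6.3 × 133^0.603 = 6.3 × 19.08 ≈ 120 kt.
120 kt falls in the Category 4 band.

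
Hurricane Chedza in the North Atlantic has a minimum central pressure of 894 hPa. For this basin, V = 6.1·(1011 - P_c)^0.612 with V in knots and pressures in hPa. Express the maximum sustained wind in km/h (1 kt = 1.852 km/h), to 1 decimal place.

208.3 km/h

ΔP = 1011 − 894 = 117 hPa.
V ≈ 6.1 × 117^0.612 = 6.1 × 18.439 ≈ 112.476 kt.
112.476 × 1.852 ≈ 208.31 km/h → 208.3 km/h.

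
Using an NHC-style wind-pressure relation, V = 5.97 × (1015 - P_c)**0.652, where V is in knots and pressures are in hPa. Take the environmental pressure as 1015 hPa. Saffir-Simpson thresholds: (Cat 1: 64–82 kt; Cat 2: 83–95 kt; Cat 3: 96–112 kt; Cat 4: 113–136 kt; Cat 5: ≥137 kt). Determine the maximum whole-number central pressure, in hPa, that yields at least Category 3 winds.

Category 3 begins at V = 96 kt.
Required ΔP = (96/5.97)^(1/0.652) = 16.080^1.534 ≈ 70.82 hPa.
P_c ≤ 1015 − 70.82 = 944.18, so the highest integer P_c is 944 hPa.

944 hPa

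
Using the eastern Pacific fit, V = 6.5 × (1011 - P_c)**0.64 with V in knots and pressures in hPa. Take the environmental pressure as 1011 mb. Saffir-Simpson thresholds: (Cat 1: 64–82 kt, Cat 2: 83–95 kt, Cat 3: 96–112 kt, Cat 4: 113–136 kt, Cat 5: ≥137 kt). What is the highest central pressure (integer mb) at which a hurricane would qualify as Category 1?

Category 1 begins at V = 64 kt.
Required ΔP = (64/6.5)^(1/0.64) = 9.846^1.562 ≈ 35.64 mb.
P_c ≤ 1011 − 35.64 = 975.36, so the highest integer P_c is 975 mb.

975 mb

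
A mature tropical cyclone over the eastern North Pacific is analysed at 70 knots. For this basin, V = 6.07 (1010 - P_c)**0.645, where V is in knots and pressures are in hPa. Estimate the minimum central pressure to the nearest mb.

966 mb

ΔP = (V / 6.07)^(1/0.645) = (70/6.07)^1.550.
70/6.07 = 11.532; 11.532^1.550 ≈ 44.30 mb.
P_c = 1010 − 44.30 = 965.70 ≈ 966 mb.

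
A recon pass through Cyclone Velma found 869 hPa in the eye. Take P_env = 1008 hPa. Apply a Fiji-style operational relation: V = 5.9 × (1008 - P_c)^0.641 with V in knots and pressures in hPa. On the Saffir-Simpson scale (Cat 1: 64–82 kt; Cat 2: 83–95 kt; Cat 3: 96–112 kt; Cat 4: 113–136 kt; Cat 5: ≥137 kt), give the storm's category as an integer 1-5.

ΔP = 1008 − 869 = 139 hPa.
V ≈ 5.9 × 139^0.641 = 5.9 × 23.64 ≈ 139 kt.
139 kt falls in the Category 5 band.

5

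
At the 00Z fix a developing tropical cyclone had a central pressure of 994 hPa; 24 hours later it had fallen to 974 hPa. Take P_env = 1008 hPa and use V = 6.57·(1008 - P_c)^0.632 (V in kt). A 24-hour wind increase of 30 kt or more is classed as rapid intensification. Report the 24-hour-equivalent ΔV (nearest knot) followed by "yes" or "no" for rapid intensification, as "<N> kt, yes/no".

V₁: ΔP = 14, V ≈ 6.57 × 14^0.632 ≈ 34.83 kt.
V₂: ΔP = 34, V ≈ 6.57 × 34^0.632 ≈ 61.02 kt.
ΔV over 24 h = 26.19 kt → 24 h equivalent = 26.19 × 24/24 ≈ 26.19 kt.
26 kt < 30 kt ⇒ not rapid intensification.

26 kt, no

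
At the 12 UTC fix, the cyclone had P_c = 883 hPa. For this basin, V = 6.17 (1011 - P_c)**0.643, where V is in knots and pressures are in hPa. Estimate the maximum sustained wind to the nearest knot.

140 kt

ΔP = 1011 − 883 = 128 hPa.
128^0.643 ≈ 22.643.
V ≈ 6.17 × 22.643 ≈ 139.7 kt.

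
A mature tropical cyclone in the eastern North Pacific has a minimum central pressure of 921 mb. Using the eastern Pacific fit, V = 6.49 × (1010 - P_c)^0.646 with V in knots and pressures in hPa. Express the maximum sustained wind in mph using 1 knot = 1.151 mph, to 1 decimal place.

ΔP = 1010 − 921 = 89 mb.
V ≈ 6.49 × 89^0.646 = 6.49 × 18.168 ≈ 117.910 kt.
117.910 × 1.151 ≈ 135.71 mph → 135.7 mph.

135.7 mph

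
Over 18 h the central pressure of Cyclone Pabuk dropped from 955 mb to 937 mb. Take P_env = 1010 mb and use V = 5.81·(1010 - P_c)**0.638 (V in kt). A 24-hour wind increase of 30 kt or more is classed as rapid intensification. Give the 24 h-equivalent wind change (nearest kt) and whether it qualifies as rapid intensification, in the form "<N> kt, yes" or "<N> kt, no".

20 kt, no

V₁: ΔP = 55, V ≈ 5.81 × 55^0.638 ≈ 74.91 kt.
V₂: ΔP = 73, V ≈ 5.81 × 73^0.638 ≈ 89.74 kt.
ΔV over 18 h = 14.83 kt → 24 h equivalent = 14.83 × 24/18 ≈ 19.77 kt.
20 kt < 30 kt ⇒ not rapid intensification.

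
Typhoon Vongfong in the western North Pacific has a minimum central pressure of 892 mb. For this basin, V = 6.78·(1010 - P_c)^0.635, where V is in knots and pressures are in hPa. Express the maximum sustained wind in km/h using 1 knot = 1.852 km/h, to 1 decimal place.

ΔP = 1010 − 892 = 118 mb.
V ≈ 6.78 × 118^0.635 = 6.78 × 20.685 ≈ 140.241 kt.
140.241 × 1.852 ≈ 259.73 km/h → 259.7 km/h.

259.7 km/h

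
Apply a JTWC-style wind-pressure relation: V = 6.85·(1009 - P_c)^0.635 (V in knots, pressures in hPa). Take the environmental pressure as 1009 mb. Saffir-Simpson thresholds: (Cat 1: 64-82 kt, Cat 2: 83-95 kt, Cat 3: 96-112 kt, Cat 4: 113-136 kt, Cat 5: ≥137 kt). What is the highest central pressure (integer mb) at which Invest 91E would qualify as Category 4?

926 mb

Category 4 begins at V = 113 kt.
Required ΔP = (113/6.85)^(1/0.635) = 16.496^1.575 ≈ 82.63 mb.
P_c ≤ 1009 − 82.63 = 926.37, so the highest integer P_c is 926 mb.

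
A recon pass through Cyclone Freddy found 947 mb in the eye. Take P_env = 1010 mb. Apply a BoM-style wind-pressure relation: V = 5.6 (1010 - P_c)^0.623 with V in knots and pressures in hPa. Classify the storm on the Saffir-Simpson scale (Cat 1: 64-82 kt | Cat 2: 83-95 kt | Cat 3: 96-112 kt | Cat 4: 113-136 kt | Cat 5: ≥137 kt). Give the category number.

ΔP = 1010 − 947 = 63 mb.
V ≈ 5.6 × 63^0.623 = 5.6 × 13.21 ≈ 74 kt.
74 kt falls in the Category 1 band.

1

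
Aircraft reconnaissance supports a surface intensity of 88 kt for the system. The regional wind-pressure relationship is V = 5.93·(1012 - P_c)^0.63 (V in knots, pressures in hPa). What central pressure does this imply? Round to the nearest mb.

940 mb

ΔP = (V / 5.93)^(1/0.63) = (88/5.93)^1.587.
88/5.93 = 14.840; 14.840^1.587 ≈ 72.35 mb.
P_c = 1012 − 72.35 = 939.65 ≈ 940 mb.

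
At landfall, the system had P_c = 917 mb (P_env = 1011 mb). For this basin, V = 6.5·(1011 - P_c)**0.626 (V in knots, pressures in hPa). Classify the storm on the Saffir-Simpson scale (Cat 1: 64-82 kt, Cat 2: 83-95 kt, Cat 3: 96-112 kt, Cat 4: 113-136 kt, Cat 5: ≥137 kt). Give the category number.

3

ΔP = 1011 − 917 = 94 mb.
V ≈ 6.5 × 94^0.626 = 6.5 × 17.19 ≈ 112 kt.
112 kt falls in the Category 3 band.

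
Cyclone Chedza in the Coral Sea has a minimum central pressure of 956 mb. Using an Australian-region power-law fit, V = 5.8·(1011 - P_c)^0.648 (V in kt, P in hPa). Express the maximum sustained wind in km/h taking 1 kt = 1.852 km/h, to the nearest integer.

ΔP = 1011 − 956 = 55 mb.
V ≈ 5.8 × 55^0.648 = 5.8 × 13.420 ≈ 77.836 kt.
77.836 × 1.852 ≈ 144.15 km/h → 144 km/h.

144 km/h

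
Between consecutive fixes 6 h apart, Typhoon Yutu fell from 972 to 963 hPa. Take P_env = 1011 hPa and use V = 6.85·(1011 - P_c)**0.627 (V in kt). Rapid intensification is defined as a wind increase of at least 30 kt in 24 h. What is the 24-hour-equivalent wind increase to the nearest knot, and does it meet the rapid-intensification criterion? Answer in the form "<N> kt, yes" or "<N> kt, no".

38 kt, yes

V₁: ΔP = 39, V ≈ 6.85 × 39^0.627 ≈ 68.12 kt.
V₂: ΔP = 48, V ≈ 6.85 × 48^0.627 ≈ 77.59 kt.
ΔV over 6 h = 9.47 kt → 24 h equivalent = 9.47 × 24/6 ≈ 37.88 kt.
38 kt ≥ 30 kt ⇒ rapid intensification.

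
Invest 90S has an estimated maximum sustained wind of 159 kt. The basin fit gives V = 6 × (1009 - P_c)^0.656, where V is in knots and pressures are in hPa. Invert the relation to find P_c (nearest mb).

ΔP = (V / 6)^(1/0.656) = (159/6)^1.524.
159/6 = 26.500; 26.500^1.524 ≈ 147.77 mb.
P_c = 1009 − 147.77 = 861.23 ≈ 861 mb.

861 mb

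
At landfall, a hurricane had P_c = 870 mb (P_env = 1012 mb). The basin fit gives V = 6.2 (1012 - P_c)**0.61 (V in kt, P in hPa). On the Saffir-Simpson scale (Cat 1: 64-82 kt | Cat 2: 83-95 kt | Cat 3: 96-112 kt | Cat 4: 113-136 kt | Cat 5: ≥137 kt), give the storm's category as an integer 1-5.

ΔP = 1012 − 870 = 142 mb.
V ≈ 6.2 × 142^0.61 = 6.2 × 20.55 ≈ 127 kt.
127 kt falls in the Category 4 band.

4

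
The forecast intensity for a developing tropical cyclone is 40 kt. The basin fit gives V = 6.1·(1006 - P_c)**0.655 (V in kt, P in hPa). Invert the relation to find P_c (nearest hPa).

988 hPa

ΔP = (V / 6.1)^(1/0.655) = (40/6.1)^1.527.
40/6.1 = 6.557; 6.557^1.527 ≈ 17.66 hPa.
P_c = 1006 − 17.66 = 988.34 ≈ 988 hPa.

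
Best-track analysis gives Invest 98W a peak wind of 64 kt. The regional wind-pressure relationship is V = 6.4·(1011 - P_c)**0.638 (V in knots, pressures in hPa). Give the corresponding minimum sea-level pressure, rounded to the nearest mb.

974 mb

ΔP = (V / 6.4)^(1/0.638) = (64/6.4)^1.567.
64/6.4 = 10.000; 10.000^1.567 ≈ 36.93 mb.
P_c = 1011 − 36.93 = 974.07 ≈ 974 mb.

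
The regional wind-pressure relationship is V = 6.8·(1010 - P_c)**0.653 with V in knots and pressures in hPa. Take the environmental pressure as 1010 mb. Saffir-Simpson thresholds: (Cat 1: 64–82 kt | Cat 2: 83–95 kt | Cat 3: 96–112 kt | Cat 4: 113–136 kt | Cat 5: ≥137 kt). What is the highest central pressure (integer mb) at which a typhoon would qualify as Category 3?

Category 3 begins at V = 96 kt.
Required ΔP = (96/6.8)^(1/0.653) = 14.118^1.531 ≈ 57.64 mb.
P_c ≤ 1010 − 57.64 = 952.36, so the highest integer P_c is 952 mb.

952 mb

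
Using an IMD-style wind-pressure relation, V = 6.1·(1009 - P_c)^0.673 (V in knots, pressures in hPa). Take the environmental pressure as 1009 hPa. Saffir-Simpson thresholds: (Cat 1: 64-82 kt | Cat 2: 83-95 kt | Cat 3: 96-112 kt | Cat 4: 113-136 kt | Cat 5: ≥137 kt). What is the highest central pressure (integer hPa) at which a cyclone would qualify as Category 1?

Category 1 begins at V = 64 kt.
Required ΔP = (64/6.1)^(1/0.673) = 10.492^1.486 ≈ 32.87 hPa.
P_c ≤ 1009 − 32.87 = 976.13, so the highest integer P_c is 976 hPa.

976 hPa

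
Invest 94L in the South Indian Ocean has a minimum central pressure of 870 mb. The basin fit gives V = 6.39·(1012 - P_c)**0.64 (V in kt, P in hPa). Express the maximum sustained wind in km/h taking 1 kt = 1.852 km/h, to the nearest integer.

ΔP = 1012 − 870 = 142 mb.
V ≈ 6.39 × 142^0.64 = 6.39 × 23.849 ≈ 152.393 kt.
152.393 × 1.852 ≈ 282.23 km/h → 282 km/h.

282 km/h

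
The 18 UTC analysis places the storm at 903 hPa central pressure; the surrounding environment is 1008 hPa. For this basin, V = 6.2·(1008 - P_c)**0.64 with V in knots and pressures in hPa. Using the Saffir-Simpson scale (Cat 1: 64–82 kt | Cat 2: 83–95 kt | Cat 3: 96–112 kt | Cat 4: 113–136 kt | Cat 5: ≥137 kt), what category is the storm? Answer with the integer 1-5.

ΔP = 1008 − 903 = 105 hPa.
V ≈ 6.2 × 105^0.64 = 6.2 × 19.66 ≈ 122 kt.
122 kt falls in the Category 4 band.

4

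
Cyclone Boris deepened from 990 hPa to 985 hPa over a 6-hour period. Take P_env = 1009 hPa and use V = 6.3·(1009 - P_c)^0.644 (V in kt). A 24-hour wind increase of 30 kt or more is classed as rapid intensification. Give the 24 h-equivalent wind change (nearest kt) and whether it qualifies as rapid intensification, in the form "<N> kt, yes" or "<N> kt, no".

27 kt, no

V₁: ΔP = 19, V ≈ 6.3 × 19^0.644 ≈ 41.96 kt.
V₂: ΔP = 24, V ≈ 6.3 × 24^0.644 ≈ 48.77 kt.
ΔV over 6 h = 6.81 kt → 24 h equivalent = 6.81 × 24/6 ≈ 27.24 kt.
27 kt < 30 kt ⇒ not rapid intensification.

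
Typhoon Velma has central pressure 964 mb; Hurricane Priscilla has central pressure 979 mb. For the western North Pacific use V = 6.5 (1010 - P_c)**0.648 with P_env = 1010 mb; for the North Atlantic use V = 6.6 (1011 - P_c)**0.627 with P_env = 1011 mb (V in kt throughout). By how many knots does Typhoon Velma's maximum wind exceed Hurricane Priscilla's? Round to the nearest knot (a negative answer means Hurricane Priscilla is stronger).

Typhoon Velma: ΔP = 46; V ≈ 6.5 × 46^0.648 ≈ 77.69 kt.
Hurricane Priscilla: ΔP = 32; V ≈ 6.6 × 32^0.627 ≈ 57.98 kt.
Difference ≈ 77.69 − 57.98 = 19.71 → 20 kt.

20 kt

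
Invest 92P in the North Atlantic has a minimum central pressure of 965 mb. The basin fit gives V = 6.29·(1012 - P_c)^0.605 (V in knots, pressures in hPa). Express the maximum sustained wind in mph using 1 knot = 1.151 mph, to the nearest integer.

74 mph

ΔP = 1012 − 965 = 47 mb.
V ≈ 6.29 × 47^0.605 = 6.29 × 10.271 ≈ 64.606 kt.
64.606 × 1.151 ≈ 74.36 mph → 74 mph.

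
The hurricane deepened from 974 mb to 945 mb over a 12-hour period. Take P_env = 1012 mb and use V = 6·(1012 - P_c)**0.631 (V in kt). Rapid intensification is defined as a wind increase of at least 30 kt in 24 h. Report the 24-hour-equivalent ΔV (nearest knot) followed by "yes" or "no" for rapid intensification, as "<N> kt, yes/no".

V₁: ΔP = 38, V ≈ 6 × 38^0.631 ≈ 59.57 kt.
V₂: ΔP = 67, V ≈ 6 × 67^0.631 ≈ 85.19 kt.
ΔV over 12 h = 25.62 kt → 24 h equivalent = 25.62 × 24/12 ≈ 51.24 kt.
51 kt ≥ 30 kt ⇒ rapid intensification.

51 kt, yes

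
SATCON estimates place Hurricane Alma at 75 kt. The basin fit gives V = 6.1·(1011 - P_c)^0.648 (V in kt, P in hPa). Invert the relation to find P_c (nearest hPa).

963 hPa

ΔP = (V / 6.1)^(1/0.648) = (75/6.1)^1.543.
75/6.1 = 12.295; 12.295^1.543 ≈ 48.05 hPa.
P_c = 1011 − 48.05 = 962.95 ≈ 963 hPa.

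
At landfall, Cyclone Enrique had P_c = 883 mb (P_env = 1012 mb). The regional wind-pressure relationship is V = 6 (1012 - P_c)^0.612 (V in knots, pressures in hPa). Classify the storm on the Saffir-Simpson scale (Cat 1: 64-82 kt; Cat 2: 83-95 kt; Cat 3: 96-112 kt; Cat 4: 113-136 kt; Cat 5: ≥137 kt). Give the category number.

ΔP = 1012 − 883 = 129 mb.
V ≈ 6 × 129^0.612 = 6 × 19.57 ≈ 117 kt.
117 kt falls in the Category 4 band.

4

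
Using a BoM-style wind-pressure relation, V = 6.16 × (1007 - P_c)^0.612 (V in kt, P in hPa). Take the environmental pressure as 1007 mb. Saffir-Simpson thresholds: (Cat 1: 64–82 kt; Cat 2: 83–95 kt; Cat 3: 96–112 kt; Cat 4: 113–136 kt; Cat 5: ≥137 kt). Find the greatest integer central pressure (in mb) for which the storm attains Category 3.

918 mb

Category 3 begins at V = 96 kt.
Required ΔP = (96/6.16)^(1/0.612) = 15.584^1.634 ≈ 88.89 mb.
P_c ≤ 1007 − 88.89 = 918.11, so the highest integer P_c is 918 mb.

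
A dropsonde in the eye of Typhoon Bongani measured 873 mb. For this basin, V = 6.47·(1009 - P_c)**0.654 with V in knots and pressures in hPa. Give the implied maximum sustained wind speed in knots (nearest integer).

161 kt

ΔP = 1009 − 873 = 136 mb.
136^0.654 ≈ 24.850.
V ≈ 6.47 × 24.850 ≈ 160.8 kt.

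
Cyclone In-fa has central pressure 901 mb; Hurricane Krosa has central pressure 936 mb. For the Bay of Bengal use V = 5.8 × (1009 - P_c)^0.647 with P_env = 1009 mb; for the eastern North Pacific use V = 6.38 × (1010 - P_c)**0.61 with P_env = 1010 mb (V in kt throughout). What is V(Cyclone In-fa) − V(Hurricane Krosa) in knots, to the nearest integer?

32 kt

Cyclone In-fa: ΔP = 108; V ≈ 5.8 × 108^0.647 ≈ 119.96 kt.
Hurricane Krosa: ΔP = 74; V ≈ 6.38 × 74^0.61 ≈ 88.12 kt.
Difference ≈ 119.96 − 88.12 = 31.84 → 32 kt.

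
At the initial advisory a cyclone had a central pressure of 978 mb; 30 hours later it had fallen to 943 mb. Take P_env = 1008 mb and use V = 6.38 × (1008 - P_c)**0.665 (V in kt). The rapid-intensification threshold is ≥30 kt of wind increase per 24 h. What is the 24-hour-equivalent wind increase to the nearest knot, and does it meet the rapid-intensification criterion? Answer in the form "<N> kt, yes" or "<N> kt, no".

33 kt, yes

V₁: ΔP = 30, V ≈ 6.38 × 30^0.665 ≈ 61.25 kt.
V₂: ΔP = 65, V ≈ 6.38 × 65^0.665 ≈ 102.43 kt.
ΔV over 30 h = 41.18 kt → 24 h equivalent = 41.18 × 24/30 ≈ 32.94 kt.
33 kt ≥ 30 kt ⇒ rapid intensification.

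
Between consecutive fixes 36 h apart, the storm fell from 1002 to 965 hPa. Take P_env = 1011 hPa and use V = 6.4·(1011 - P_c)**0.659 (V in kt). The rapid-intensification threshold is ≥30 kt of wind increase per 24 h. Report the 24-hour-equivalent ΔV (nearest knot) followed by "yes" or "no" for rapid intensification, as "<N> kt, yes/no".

35 kt, yes

V₁: ΔP = 9, V ≈ 6.4 × 9^0.659 ≈ 27.23 kt.
V₂: ΔP = 46, V ≈ 6.4 × 46^0.659 ≈ 79.79 kt.
ΔV over 36 h = 52.56 kt → 24 h equivalent = 52.56 × 24/36 ≈ 35.04 kt.
35 kt ≥ 30 kt ⇒ rapid intensification.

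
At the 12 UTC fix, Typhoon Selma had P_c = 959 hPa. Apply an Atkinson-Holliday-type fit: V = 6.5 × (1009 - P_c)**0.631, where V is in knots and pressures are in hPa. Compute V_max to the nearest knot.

ΔP = 1009 − 959 = 50 hPa.
50^0.631 ≈ 11.805.
V ≈ 6.5 × 11.805 ≈ 76.7 kt.

77 kt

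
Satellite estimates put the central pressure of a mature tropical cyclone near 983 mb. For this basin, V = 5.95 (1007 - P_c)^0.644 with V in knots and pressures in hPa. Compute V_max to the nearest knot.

ΔP = 1007 − 983 = 24 mb.
24^0.644 ≈ 7.742.
V ≈ 5.95 × 7.742 ≈ 46.1 kt.

46 kt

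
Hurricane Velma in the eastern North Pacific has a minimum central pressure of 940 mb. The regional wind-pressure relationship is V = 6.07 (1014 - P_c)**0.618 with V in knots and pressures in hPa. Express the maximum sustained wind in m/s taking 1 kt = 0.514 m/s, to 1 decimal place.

44.6 m/s

ΔP = 1014 − 940 = 74 mb.
V ≈ 6.07 × 74^0.618 = 6.07 × 14.295 ≈ 86.771 kt.
86.771 × 0.514 ≈ 44.60 m/s → 44.6 m/s.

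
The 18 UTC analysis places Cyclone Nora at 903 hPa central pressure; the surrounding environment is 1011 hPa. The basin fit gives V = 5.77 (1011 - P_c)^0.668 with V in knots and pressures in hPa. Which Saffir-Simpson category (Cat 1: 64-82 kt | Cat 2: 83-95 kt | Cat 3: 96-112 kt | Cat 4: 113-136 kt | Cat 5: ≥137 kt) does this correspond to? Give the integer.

4

ΔP = 1011 − 903 = 108 hPa.
V ≈ 5.77 × 108^0.668 = 5.77 × 22.82 ≈ 132 kt.
132 kt falls in the Category 4 band.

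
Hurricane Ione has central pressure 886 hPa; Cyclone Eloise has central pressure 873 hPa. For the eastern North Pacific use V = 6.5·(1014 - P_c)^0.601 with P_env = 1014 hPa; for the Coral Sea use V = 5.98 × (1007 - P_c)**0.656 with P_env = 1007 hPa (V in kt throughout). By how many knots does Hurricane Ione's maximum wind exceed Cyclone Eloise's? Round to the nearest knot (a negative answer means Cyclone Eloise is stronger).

-29 kt

Hurricane Ione: ΔP = 128; V ≈ 6.5 × 128^0.601 ≈ 120.05 kt.
Cyclone Eloise: ΔP = 134; V ≈ 5.98 × 134^0.656 ≈ 148.62 kt.
Difference ≈ 120.05 − 148.62 = -28.57 → -29 kt.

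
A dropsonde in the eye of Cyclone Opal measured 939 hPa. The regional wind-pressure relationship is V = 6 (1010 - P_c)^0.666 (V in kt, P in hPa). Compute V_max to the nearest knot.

103 kt

ΔP = 1010 − 939 = 71 hPa.
71^0.666 ≈ 17.098.
V ≈ 6 × 17.098 ≈ 102.6 kt.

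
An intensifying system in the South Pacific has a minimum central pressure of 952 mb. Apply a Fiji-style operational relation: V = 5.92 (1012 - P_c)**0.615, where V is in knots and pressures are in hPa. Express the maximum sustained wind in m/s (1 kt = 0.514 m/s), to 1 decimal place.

ΔP = 1012 − 952 = 60 mb.
V ≈ 5.92 × 60^0.615 = 5.92 × 12.404 ≈ 73.432 kt.
73.432 × 0.514 ≈ 37.74 m/s → 37.7 m/s.

37.7 m/s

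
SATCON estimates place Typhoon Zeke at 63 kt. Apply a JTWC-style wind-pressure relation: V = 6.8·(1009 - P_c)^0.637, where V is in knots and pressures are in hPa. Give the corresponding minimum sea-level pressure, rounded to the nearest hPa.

ΔP = (V / 6.8)^(1/0.637) = (63/6.8)^1.570.
63/6.8 = 9.265; 9.265^1.570 ≈ 32.94 hPa.
P_c = 1009 − 32.94 = 976.06 ≈ 976 hPa.

976 hPa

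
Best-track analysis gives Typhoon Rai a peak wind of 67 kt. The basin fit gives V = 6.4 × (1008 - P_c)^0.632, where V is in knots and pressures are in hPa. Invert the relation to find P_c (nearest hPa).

ΔP = (V / 6.4)^(1/0.632) = (67/6.4)^1.582.
67/6.4 = 10.469; 10.469^1.582 ≈ 41.09 hPa.
P_c = 1008 − 41.09 = 966.91 ≈ 967 hPa.

967 hPa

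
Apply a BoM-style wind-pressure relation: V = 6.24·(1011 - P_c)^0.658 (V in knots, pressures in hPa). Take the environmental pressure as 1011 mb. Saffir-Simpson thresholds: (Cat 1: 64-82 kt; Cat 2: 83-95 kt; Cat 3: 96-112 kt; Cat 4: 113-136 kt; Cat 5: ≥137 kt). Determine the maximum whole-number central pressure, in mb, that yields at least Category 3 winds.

947 mb

Category 3 begins at V = 96 kt.
Required ΔP = (96/6.24)^(1/0.658) = 15.385^1.520 ≈ 63.69 mb.
P_c ≤ 1011 − 63.69 = 947.31, so the highest integer P_c is 947 mb.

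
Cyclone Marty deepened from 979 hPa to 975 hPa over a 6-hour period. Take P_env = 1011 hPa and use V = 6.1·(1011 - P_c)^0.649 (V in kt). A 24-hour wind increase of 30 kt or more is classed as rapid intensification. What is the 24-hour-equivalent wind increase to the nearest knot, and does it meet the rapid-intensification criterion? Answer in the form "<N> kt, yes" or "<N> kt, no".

V₁: ΔP = 32, V ≈ 6.1 × 32^0.649 ≈ 57.83 kt.
V₂: ΔP = 36, V ≈ 6.1 × 36^0.649 ≈ 62.43 kt.
ΔV over 6 h = 4.60 kt → 24 h equivalent = 4.60 × 24/6 ≈ 18.40 kt.
18 kt < 30 kt ⇒ not rapid intensification.

18 kt, no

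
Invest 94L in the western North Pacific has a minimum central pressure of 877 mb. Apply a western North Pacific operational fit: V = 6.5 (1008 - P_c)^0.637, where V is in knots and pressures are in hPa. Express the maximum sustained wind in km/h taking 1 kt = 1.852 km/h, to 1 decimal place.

ΔP = 1008 − 877 = 131 mb.
V ≈ 6.5 × 131^0.637 = 6.5 × 22.320 ≈ 145.083 kt.
145.083 × 1.852 ≈ 268.69 km/h → 268.7 km/h.

268.7 km/h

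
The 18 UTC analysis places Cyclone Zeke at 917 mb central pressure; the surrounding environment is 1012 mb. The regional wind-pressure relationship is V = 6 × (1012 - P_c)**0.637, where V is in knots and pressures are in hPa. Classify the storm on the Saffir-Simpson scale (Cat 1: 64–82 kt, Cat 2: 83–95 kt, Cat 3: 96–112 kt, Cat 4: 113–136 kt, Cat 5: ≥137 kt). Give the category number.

ΔP = 1012 − 917 = 95 mb.
V ≈ 6 × 95^0.637 = 6 × 18.19 ≈ 109 kt.
109 kt falls in the Category 3 band.

3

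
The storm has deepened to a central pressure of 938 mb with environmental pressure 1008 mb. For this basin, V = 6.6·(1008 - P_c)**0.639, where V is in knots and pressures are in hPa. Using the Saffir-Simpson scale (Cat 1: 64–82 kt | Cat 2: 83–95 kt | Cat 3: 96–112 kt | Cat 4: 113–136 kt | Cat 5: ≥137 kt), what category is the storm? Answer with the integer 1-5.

3

ΔP = 1008 − 938 = 70 mb.
V ≈ 6.6 × 70^0.639 = 6.6 × 15.10 ≈ 100 kt.
100 kt falls in the Category 3 band.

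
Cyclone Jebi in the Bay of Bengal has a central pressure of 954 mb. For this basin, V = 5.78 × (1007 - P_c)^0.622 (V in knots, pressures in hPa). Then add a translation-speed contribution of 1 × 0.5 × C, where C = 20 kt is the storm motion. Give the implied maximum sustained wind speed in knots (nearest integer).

ΔP = 1007 − 954 = 53 mb.
53^0.622 ≈ 11.817.
V ≈ 5.78 × 11.817 ≈ 68.3 kt.
Translation term: 1 × 0.5 × 20 = 10 kt.
Corrected V ≈ 78.3 kt → 78 kt.

78 kt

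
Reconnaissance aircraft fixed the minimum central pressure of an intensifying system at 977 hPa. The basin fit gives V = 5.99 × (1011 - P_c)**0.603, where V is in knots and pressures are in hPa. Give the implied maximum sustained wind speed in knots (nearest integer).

50 kt

ΔP = 1011 − 977 = 34 hPa.
34^0.603 ≈ 8.385.
V ≈ 5.99 × 8.385 ≈ 50.2 kt.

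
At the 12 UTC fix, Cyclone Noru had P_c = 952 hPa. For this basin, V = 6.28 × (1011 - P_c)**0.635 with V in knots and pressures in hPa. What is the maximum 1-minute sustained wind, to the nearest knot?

84 kt

ΔP = 1011 − 952 = 59 hPa.
59^0.635 ≈ 13.320.
V ≈ 6.28 × 13.320 ≈ 83.6 kt.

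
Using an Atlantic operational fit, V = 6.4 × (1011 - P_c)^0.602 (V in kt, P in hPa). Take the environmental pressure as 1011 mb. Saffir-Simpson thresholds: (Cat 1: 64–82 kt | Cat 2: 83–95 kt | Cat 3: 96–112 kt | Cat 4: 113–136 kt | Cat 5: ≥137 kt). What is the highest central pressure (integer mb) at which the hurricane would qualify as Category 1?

Category 1 begins at V = 64 kt.
Required ΔP = (64/6.4)^(1/0.602) = 10.000^1.661 ≈ 45.83 mb.
P_c ≤ 1011 − 45.83 = 965.17, so the highest integer P_c is 965 mb.

965 mb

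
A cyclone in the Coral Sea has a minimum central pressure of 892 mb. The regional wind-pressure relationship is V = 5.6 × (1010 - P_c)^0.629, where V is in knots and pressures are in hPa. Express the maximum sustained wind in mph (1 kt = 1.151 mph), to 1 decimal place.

ΔP = 1010 − 892 = 118 mb.
V ≈ 5.6 × 118^0.629 = 5.6 × 20.101 ≈ 112.565 kt.
112.565 × 1.151 ≈ 129.56 mph → 129.6 mph.

129.6 mph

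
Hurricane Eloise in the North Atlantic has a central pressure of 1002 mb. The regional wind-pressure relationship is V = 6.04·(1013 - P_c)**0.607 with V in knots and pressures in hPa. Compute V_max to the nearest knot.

ΔP = 1013 − 1002 = 11 mb.
11^0.607 ≈ 4.287.
V ≈ 6.04 × 4.287 ≈ 25.9 kt.

26 kt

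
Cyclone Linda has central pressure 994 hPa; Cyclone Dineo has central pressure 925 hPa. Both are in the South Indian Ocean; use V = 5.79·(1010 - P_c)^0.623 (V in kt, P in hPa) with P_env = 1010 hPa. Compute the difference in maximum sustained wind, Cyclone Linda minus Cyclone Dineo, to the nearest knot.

-60 kt

Cyclone Linda: ΔP = 16; V ≈ 5.79 × 16^0.623 ≈ 32.57 kt.
Cyclone Dineo: ΔP = 85; V ≈ 5.79 × 85^0.623 ≈ 92.19 kt.
Difference ≈ 32.57 − 92.19 = -59.62 → -60 kt.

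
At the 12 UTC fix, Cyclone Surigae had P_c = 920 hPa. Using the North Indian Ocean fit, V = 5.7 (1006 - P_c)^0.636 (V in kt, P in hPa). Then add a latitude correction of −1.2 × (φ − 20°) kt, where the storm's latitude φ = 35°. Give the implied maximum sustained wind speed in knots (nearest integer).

ΔP = 1006 − 920 = 86 hPa.
86^0.636 ≈ 16.996.
V ≈ 5.7 × 16.996 ≈ 96.9 kt.
Latitude correction: −1.2 × (35 − 20) = -18 kt.
Corrected V ≈ 78.9 kt → 79 kt.

79 kt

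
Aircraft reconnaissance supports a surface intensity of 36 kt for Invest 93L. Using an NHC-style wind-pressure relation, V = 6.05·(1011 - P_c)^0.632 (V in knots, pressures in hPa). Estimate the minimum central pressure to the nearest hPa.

ΔP = (V / 6.05)^(1/0.632) = (36/6.05)^1.582.
36/6.05 = 5.950; 5.950^1.582 ≈ 16.81 hPa.
P_c = 1011 − 16.81 = 994.19 ≈ 994 hPa.

994 hPa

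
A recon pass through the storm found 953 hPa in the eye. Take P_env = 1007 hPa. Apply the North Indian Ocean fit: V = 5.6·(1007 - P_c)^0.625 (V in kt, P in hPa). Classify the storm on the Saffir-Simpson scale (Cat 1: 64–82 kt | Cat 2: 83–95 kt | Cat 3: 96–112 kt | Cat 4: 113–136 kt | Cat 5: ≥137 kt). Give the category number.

1

ΔP = 1007 − 953 = 54 hPa.
V ≈ 5.6 × 54^0.625 = 5.6 × 12.10 ≈ 68 kt.
68 kt falls in the Category 1 band.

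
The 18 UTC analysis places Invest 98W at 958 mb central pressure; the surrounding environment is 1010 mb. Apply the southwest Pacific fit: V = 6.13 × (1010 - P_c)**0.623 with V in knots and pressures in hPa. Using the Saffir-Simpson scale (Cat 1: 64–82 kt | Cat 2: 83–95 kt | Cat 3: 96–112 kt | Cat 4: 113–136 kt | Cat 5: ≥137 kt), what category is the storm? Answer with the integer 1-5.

1

ΔP = 1010 − 958 = 52 mb.
V ≈ 6.13 × 52^0.623 = 6.13 × 11.72 ≈ 72 kt.
72 kt falls in the Category 1 band.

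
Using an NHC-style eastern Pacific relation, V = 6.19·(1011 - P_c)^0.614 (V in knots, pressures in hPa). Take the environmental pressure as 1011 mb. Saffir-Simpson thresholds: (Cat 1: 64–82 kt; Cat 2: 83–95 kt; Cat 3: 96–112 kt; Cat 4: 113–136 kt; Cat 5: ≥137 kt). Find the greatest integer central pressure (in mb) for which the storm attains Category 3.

924 mb

Category 3 begins at V = 96 kt.
Required ΔP = (96/6.19)^(1/0.614) = 15.509^1.629 ≈ 86.91 mb.
P_c ≤ 1011 − 86.91 = 924.09, so the highest integer P_c is 924 mb.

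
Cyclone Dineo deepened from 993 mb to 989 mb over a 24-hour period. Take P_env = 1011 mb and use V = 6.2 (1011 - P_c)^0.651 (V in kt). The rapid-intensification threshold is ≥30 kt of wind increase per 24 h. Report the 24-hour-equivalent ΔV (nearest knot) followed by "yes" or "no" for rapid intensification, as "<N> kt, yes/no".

V₁: ΔP = 18, V ≈ 6.2 × 18^0.651 ≈ 40.70 kt.
V₂: ΔP = 22, V ≈ 6.2 × 22^0.651 ≈ 46.38 kt.
ΔV over 24 h = 5.68 kt → 24 h equivalent = 5.68 × 24/24 ≈ 5.68 kt.
6 kt < 30 kt ⇒ not rapid intensification.

6 kt, no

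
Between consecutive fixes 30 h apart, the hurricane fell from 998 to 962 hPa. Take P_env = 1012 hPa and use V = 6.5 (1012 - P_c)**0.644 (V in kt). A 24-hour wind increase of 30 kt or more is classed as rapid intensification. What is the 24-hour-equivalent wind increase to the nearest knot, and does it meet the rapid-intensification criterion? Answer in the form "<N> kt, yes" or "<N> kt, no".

V₁: ΔP = 14, V ≈ 6.5 × 14^0.644 ≈ 35.56 kt.
V₂: ΔP = 50, V ≈ 6.5 × 50^0.644 ≈ 80.73 kt.
ΔV over 30 h = 45.17 kt → 24 h equivalent = 45.17 × 24/30 ≈ 36.14 kt.
36 kt ≥ 30 kt ⇒ rapid intensification.

36 kt, yes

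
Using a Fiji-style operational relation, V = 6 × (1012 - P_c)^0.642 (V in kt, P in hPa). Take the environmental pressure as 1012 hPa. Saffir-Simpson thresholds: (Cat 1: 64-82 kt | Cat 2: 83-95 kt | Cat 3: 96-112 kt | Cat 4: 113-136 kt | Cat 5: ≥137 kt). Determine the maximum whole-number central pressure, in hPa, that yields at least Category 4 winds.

915 hPa

Category 4 begins at V = 113 kt.
Required ΔP = (113/6)^(1/0.642) = 18.833^1.558 ≈ 96.80 hPa.
P_c ≤ 1012 − 96.80 = 915.20, so the highest integer P_c is 915 hPa.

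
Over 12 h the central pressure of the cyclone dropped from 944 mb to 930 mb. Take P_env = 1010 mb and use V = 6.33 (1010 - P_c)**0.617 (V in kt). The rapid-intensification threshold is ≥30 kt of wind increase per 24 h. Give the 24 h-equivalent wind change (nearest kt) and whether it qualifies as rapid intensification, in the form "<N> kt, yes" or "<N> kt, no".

V₁: ΔP = 66, V ≈ 6.33 × 66^0.617 ≈ 83.96 kt.
V₂: ΔP = 80, V ≈ 6.33 × 80^0.617 ≈ 94.54 kt.
ΔV over 12 h = 10.58 kt → 24 h equivalent = 10.58 × 24/12 ≈ 21.16 kt.
21 kt < 30 kt ⇒ not rapid intensification.

21 kt, no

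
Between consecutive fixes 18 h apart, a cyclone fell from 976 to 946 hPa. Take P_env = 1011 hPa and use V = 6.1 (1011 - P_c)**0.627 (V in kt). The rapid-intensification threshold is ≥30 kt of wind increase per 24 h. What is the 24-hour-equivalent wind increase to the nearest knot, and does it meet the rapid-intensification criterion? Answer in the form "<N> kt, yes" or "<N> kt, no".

V₁: ΔP = 35, V ≈ 6.1 × 35^0.627 ≈ 56.68 kt.
V₂: ΔP = 65, V ≈ 6.1 × 65^0.627 ≈ 83.57 kt.
ΔV over 18 h = 26.89 kt → 24 h equivalent = 26.89 × 24/18 ≈ 35.85 kt.
36 kt ≥ 30 kt ⇒ rapid intensification.

36 kt, yes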